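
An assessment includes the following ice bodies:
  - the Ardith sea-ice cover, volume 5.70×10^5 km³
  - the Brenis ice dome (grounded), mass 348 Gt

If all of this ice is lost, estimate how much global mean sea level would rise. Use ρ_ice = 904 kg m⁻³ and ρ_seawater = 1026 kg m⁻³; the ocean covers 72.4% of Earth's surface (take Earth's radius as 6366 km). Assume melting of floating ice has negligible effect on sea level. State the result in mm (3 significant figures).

The Ardith sea-ice cover is floating and already displaces its own weight of water, so its melt adds essentially nothing to sea level.
Brenis: 348 Gt = 3.480×10^14 kg; dividing by ρ_w = 1026 kg m⁻³ gives 3.392×10^11 m³ of water.
Total added water ≈ 3.392×10^11 m³ over 3.69×10^14 m² → Δh = 9.20×10^-4 m = 0.920 mm.

≈ 0.920 mm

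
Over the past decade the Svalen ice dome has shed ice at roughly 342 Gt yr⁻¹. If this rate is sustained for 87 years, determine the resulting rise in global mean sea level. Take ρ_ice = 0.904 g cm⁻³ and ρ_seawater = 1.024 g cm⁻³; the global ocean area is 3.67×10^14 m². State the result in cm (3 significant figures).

Total mass lost = 342 Gt/yr × 87 yr = 2.975×10^4 Gt = 2.975×10^16 kg.
ρ_w = 1.024 g cm⁻³ = 1024 kg m⁻³, so water volume = 2.975×10^16 / 1024 = 2.906×10^13 m³.
Δh = 2.906×10^13 / 3.67×10^14 = 0.0792 m = 7.92 cm.

≈ 7.92 cm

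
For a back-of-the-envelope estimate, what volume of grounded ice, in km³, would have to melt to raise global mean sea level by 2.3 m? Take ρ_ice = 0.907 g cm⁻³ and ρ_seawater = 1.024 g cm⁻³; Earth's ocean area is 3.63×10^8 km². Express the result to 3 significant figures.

Required water volume = Δh × A = 2.3 m × 3.63×10^14 m² = 8.349×10^14 m³ = 8.349×10^5 km³.
Ice volume = water volume × ρ_w/ρ_ice = 8.349×10^5 × 1024/907 = 9.43×10^5 km³.

≈ 9.43×10^5 km³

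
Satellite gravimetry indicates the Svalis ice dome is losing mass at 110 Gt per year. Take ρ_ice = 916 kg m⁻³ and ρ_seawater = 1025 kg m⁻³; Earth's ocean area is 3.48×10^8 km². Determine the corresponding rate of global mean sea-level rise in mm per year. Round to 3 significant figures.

ρ_w = 1025 kg m⁻³. Annual water volume added = 110 Gt / ρ_w = 1.100×10^14 kg / 1025 kg m⁻³ = 1.073×10^11 m³.
Δh per year = 1.073×10^11 / 3.48×10^14 = 3.08×10^-4 m = 0.308 mm.

≈ 0.308 mm/yr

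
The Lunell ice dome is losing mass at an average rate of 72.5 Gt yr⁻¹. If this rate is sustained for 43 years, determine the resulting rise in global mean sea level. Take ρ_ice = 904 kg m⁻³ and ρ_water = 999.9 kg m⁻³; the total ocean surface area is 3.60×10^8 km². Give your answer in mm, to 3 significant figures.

≈ 8.66 mm

Total mass lost = 72.5 Gt/yr × 43 yr = 3118 Gt = 3.118×10^15 kg.
ρ_w = 999.9 kg m⁻³, so water volume = 3.118×10^15 / 999.9 = 3.118×10^12 m³.
Δh = 3.118×10^12 / 3.60×10^14 = 8.66×10^-3 m = 8.66 mm.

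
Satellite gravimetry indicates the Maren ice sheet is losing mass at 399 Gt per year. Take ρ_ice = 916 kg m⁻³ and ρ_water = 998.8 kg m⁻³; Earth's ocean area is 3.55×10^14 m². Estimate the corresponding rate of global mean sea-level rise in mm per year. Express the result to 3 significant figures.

≈ 1.13 mm/yr

ρ_w = 998.8 kg m⁻³. Annual water volume added = 399 Gt / ρ_w = 3.990×10^14 kg / 998.8 kg m⁻³ = 3.995×10^11 m³.
Δh per year = 3.995×10^11 / 3.55×10^14 = 1.13×10^-3 m = 1.13 mm.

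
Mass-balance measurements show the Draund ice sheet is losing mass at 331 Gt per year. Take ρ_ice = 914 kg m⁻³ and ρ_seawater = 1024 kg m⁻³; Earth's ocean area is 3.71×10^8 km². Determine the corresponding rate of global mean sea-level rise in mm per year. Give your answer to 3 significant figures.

ρ_w = 1024 kg m⁻³. Annual water volume added = 331 Gt / ρ_w = 3.310×10^14 kg / 1024 kg m⁻³ = 3.232×10^11 m³.
Δh per year = 3.232×10^11 / 3.71×10^14 = 8.71×10^-4 m = 0.871 mm.

≈ 0.871 mm/yr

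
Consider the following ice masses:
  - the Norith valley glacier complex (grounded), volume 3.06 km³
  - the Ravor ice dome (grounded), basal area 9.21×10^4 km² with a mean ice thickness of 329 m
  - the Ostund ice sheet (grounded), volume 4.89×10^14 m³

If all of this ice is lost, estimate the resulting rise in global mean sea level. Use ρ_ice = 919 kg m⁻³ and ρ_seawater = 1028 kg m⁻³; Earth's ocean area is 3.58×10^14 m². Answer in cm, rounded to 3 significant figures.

Norith: 3.06 km³ × (919/1028) = 2.736 km³ of water.
Ravor: ice volume = 9.21×10^4 km² × 329 m = 3.030×10^4 km³; 3.030×10^4 × (919/1028) = 2.709×10^4 km³ of water.
Ostund: 4.89×10^14 m³ × (919/1028) = 4.372×10^14 m³ of water.
Total added water ≈ 4.642×10^14 m³ over 3.58×10^14 m² → Δh = 1.30 m = 130 cm.

≈ 130 cm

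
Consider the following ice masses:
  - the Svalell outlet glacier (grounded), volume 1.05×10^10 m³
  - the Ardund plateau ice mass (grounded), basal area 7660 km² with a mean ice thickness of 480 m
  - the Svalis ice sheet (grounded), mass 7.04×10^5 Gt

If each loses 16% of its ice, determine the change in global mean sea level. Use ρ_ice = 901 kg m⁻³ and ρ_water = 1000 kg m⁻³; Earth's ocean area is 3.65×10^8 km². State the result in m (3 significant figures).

Svalell: 0.16 × 1.05×10^10 m³ × (901/1000) = 1.514×10^9 m³ of water.
Ardund: ice volume = 7660 km² × 480 m = 3677 km³; 0.16 × 3677 × (901/1000) = 530.0 km³ of water.
Svalis: 0.16 × 7.04×10^5 Gt = 1.126×10^17 kg; dividing by ρ_w = 1000 kg m⁻³ gives 1.126×10^14 m³ of water.
Total added water ≈ 1.132×10^14 m³ over 3.65×10^14 m² → Δh = 0.310 m.

≈ 0.310 m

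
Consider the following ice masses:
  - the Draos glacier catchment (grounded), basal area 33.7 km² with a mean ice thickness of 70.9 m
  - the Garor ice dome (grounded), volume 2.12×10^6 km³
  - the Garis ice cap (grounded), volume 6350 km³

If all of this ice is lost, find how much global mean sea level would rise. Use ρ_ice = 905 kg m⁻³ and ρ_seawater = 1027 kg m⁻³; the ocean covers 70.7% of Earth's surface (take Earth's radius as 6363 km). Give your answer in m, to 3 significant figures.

Draos: ice volume = 33.7 km² × 70.9 m = 2.389 km³; 2.389 × (905/1027) = 2.105 km³ of water.
Garor: 2.12×10^6 km³ × (905/1027) = 1.868×10^6 km³ of water.
Garis: 6350 km³ × (905/1027) = 5596 km³ of water.
Total added water ≈ 1.874×10^15 m³ over 3.60×10^14 m² → Δh = 5.21 m.

≈ 5.21 m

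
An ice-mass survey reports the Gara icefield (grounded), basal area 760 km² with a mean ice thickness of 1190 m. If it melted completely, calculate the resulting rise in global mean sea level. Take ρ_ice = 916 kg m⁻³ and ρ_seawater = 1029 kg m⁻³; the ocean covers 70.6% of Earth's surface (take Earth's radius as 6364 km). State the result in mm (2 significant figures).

≈ 2.2 mm

Gara: ice volume = 760 km² × 1190 m = 904.4 km³; 904.4 × (916/1029) = 805.1 km³ of water.
Spread over 3.59×10^14 m² of ocean, Δh = 8.051×10^11 / 3.59×10^14 = 2.24×10^-3 m = 2.2 mm.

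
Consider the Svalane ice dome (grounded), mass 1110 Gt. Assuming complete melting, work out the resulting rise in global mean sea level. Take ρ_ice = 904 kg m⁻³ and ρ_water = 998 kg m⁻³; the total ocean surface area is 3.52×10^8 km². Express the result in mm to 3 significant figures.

≈ 3.16 mm

Svalane: 1110 Gt = 1.110×10^15 kg; dividing by ρ_w = 998 kg m⁻³ gives 1.112×10^12 m³ of water.
Spread over 3.52×10^14 m² of ocean, Δh = 1.112×10^12 / 3.52×10^14 = 3.16×10^-3 m = 3.16 mm.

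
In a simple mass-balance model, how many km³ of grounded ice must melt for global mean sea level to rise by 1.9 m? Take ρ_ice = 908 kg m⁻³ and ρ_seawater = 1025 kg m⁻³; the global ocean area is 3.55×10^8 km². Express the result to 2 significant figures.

Required water volume = Δh × A = 1.9 m × 3.55×10^14 m² = 6.745×10^14 m³ = 6.745×10^5 km³.
Ice volume = water volume × ρ_w/ρ_ice = 6.745×10^5 × 1025/908 = 7.6×10^5 km³.

≈ 7.6×10^5 km³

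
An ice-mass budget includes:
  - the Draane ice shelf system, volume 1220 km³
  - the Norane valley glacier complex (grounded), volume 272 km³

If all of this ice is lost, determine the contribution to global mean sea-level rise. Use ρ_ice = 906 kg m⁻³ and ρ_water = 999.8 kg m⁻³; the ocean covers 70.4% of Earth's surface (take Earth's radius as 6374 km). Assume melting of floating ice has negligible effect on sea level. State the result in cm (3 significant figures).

≈ 0.0686 cm

The Draane ice shelf system is floating and already displaces its own weight of water, so its melt adds essentially nothing to sea level.
Norane: 272 km³ × (906/999.8) = 246.5 km³ of water.
Total added water ≈ 2.465×10^11 m³ over 3.59×10^14 m² → Δh = 6.86×10^-4 m = 0.0686 cm.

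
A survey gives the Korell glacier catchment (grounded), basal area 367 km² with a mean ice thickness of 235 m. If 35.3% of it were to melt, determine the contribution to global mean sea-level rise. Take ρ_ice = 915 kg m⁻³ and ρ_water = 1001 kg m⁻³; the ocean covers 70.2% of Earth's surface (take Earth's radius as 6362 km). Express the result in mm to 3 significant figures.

≈ 0.0779 mm

Korell: ice volume = 367 km² × 235 m = 86.25 km³; 0.353 × 86.25 × (915/1001) = 27.83 km³ of water.
Spread over 3.57×10^14 m² of ocean, Δh = 2.783×10^10 / 3.57×10^14 = 7.79×10^-5 m = 0.0779 mm.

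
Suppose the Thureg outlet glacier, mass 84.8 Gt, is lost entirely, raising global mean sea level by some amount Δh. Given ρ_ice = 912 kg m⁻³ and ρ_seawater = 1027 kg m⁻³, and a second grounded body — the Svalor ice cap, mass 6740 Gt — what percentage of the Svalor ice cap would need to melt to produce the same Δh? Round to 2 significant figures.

Equal sea-level rise means equal mass of meltwater, i.e. equal mass of ice lost.
Ice mass of Thureg: 8.480×10^13 kg; ice mass of Svalor: 6.740×10^15 kg.
Fraction required = 8.480×10^13 / 6.740×10^15 = 0.0126 → 1.3 %.

≈ 1.3 %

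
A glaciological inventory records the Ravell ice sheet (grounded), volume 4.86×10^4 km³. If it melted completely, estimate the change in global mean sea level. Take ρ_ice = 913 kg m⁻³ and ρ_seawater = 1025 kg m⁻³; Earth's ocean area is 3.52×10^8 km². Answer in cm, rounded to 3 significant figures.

≈ 12.3 cm

Ravell: 4.86×10^4 km³ × (913/1025) = 4.329×10^4 km³ of water.
Spread over 3.52×10^14 m² of ocean, Δh = 4.329×10^13 / 3.52×10^14 = 0.123 m = 12.3 cm.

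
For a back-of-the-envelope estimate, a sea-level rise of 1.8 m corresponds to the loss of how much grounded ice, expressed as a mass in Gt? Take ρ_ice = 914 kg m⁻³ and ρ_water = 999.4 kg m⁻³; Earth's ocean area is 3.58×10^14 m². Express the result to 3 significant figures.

≈ 6.44×10^5 Gt

Required water volume = Δh × A = 1.8 m × 3.58×10^14 m² = 6.444×10^14 m³.
ρ_w = 999.4 kg m⁻³, so the mass of water = 6.444×10^14 m³ × 999.4 kg m⁻³ = 6.440×10^17 kg = 6.44×10^5 Gt (and the same mass of ice, by conservation).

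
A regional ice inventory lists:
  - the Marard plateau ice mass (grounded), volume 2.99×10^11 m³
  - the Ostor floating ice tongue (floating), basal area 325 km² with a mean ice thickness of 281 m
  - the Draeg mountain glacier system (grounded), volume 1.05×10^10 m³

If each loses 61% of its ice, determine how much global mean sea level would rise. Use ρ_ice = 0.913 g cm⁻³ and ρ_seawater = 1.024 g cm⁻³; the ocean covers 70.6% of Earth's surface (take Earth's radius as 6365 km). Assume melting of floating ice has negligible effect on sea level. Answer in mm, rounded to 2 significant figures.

≈ 0.47 mm

Marard: 0.61 × 2.99×10^11 m³ × (913/1024) = 1.626×10^11 m³ of water.
The Ostor floating ice tongue is floating and already displaces its own weight of water, so its melt adds essentially nothing to sea level.
Draeg: 0.61 × 1.05×10^10 m³ × (913/1024) = 5.711×10^9 m³ of water.
Total added water ≈ 1.683×10^11 m³ over 3.59×10^14 m² → Δh = 4.68×10^-4 m = 0.47 mm.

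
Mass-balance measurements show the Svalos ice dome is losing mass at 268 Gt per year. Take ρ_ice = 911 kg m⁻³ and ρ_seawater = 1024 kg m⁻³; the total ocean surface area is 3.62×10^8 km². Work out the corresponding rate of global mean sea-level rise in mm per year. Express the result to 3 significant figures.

ρ_w = 1024 kg m⁻³. Annual water volume added = 268 Gt / ρ_w = 2.680×10^14 kg / 1024 kg m⁻³ = 2.617×10^11 m³.
Δh per year = 2.617×10^11 / 3.62×10^14 = 7.23×10^-4 m = 0.723 mm.

≈ 0.723 mm/yr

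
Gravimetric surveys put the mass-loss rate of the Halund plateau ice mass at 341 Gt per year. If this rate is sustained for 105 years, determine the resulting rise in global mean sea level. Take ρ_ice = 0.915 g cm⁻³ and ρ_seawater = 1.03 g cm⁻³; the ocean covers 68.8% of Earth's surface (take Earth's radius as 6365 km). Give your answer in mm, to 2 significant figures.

Total mass lost = 341 Gt/yr × 105 yr = 3.580×10^4 Gt = 3.580×10^16 kg.
ρ_w = 1.03 g cm⁻³ = 1030 kg m⁻³, so water volume = 3.580×10^16 / 1030 = 3.476×10^13 m³.
Δh = 3.476×10^13 / 3.50×10^14 = 0.0992 m = 99 mm.

≈ 99 mm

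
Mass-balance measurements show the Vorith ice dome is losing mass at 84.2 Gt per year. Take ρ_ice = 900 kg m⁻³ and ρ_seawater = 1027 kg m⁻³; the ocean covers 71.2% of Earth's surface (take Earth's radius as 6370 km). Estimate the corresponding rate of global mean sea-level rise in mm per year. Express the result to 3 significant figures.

ρ_w = 1027 kg m⁻³. Annual water volume added = 84.2 Gt / ρ_w = 8.420×10^13 kg / 1027 kg m⁻³ = 8.199×10^10 m³.
Δh per year = 8.199×10^10 / 3.63×10^14 = 2.26×10^-4 m = 0.226 mm.

≈ 0.226 mm/yr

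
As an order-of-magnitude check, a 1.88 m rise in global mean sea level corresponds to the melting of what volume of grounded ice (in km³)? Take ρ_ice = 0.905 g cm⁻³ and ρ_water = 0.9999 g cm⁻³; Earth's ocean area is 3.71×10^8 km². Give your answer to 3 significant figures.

Required water volume = Δh × A = 1.88 m × 3.71×10^14 m² = 6.975×10^14 m³ = 6.975×10^5 km³.
Ice volume = water volume × ρ_w/ρ_ice = 6.975×10^5 × 999.9/905 = 7.71×10^5 km³.

≈ 7.71×10^5 km³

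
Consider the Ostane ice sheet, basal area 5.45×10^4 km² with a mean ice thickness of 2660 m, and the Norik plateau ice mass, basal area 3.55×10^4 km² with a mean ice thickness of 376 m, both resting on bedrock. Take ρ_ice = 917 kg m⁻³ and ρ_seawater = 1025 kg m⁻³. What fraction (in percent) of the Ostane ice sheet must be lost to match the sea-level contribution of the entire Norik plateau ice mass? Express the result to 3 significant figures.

≈ 9.21 %

Equal sea-level rise means equal mass of meltwater, i.e. equal mass of ice lost.
Ice mass of Norik: 1.224×10^16 kg; ice mass of Ostane: 1.329×10^17 kg.
Fraction required = 1.224×10^16 / 1.329×10^17 = 0.0921 → 9.21 %.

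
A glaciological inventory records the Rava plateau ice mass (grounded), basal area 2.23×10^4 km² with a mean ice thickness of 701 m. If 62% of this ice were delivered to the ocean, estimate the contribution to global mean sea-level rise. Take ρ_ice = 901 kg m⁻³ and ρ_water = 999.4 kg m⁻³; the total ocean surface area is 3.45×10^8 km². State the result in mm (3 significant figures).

≈ 25.3 mm

Rava: ice volume = 2.23×10^4 km² × 701 m = 1.563×10^4 km³; 0.62 × 1.563×10^4 × (901/999.4) = 8738 km³ of water.
Spread over 3.45×10^14 m² of ocean, Δh = 8.738×10^12 / 3.45×10^14 = 0.0253 m = 25.3 mm.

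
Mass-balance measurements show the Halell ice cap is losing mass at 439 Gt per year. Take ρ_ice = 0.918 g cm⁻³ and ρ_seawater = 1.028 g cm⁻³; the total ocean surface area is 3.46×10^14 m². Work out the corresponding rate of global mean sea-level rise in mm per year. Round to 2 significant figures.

≈ 1.2 mm/yr

ρ_w = 1.028 g cm⁻³ = 1028 kg m⁻³. Annual water volume added = 439 Gt / ρ_w = 4.390×10^14 kg / 1028 kg m⁻³ = 4.270×10^11 m³.
Δh per year = 4.270×10^11 / 3.46×10^14 = 1.23×10^-3 m = 1.2 mm.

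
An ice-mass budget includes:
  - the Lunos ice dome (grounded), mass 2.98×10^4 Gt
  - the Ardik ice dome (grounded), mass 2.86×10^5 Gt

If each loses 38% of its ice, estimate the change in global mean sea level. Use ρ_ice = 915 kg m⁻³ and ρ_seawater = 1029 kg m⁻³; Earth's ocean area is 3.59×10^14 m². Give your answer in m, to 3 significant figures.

≈ 0.325 m

Lunos: 0.38 × 2.98×10^4 Gt = 1.132×10^16 kg; dividing by ρ_w = 1029 kg m⁻³ gives 1.100×10^13 m³ of water.
Ardik: 0.38 × 2.86×10^5 Gt = 1.087×10^17 kg; dividing by ρ_w = 1029 kg m⁻³ gives 1.056×10^14 m³ of water.
Total added water ≈ 1.166×10^14 m³ over 3.59×10^14 m² → Δh = 0.325 m.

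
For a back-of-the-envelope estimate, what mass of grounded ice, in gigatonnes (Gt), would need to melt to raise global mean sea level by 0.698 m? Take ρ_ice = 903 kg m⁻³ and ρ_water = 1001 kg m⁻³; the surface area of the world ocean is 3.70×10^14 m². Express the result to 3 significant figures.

≈ 2.59×10^5 Gt

Required water volume = Δh × A = 0.698 m × 3.70×10^14 m² = 2.583×10^14 m³.
ρ_w = 1001 kg m⁻³, so the mass of water = 2.583×10^14 m³ × 1001 kg m⁻³ = 2.585×10^17 kg = 2.59×10^5 Gt (and the same mass of ice, by conservation).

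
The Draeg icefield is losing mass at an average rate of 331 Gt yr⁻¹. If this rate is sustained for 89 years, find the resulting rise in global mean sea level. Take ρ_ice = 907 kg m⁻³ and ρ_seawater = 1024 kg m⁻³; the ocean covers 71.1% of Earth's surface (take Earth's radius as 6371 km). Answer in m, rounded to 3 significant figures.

Total mass lost = 331 Gt/yr × 89 yr = 2.946×10^4 Gt = 2.946×10^16 kg.
ρ_w = 1024 kg m⁻³, so water volume = 2.946×10^16 / 1024 = 2.877×10^13 m³.
Δh = 2.877×10^13 / 3.63×10^14 = 0.0793 m.

≈ 0.0793 m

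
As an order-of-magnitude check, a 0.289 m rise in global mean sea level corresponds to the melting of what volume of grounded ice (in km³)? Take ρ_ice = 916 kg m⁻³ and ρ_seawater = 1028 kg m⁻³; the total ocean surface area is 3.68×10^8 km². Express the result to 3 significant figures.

≈ 1.19×10^5 km³

Required water volume = Δh × A = 0.289 m × 3.68×10^14 m² = 1.064×10^14 m³ = 1.064×10^5 km³.
Ice volume = water volume × ρ_w/ρ_ice = 1.064×10^5 × 1028/916 = 1.19×10^5 km³.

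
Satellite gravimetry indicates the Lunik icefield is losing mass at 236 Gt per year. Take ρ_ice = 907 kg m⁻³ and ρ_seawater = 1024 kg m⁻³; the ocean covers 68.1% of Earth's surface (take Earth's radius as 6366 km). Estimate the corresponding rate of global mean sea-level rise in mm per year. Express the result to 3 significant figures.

≈ 0.665 mm/yr

ρ_w = 1024 kg m⁻³. Annual water volume added = 236 Gt / ρ_w = 2.360×10^14 kg / 1024 kg m⁻³ = 2.305×10^11 m³.
Δh per year = 2.305×10^11 / 3.47×10^14 = 6.65×10^-4 m = 0.665 mm.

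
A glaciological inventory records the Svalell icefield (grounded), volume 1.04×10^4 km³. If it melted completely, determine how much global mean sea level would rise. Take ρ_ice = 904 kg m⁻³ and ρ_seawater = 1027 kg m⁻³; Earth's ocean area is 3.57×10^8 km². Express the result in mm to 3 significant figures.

Svalell: 1.04×10^4 km³ × (904/1027) = 9154 km³ of water.
Spread over 3.57×10^14 m² of ocean, Δh = 9.154×10^12 / 3.57×10^14 = 0.0256 m = 25.6 mm.

≈ 25.6 mm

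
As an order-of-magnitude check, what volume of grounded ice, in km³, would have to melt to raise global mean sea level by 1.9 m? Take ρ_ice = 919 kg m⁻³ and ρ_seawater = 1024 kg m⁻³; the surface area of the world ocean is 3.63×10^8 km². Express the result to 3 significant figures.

≈ 7.69×10^5 km³

Required water volume = Δh × A = 1.9 m × 3.63×10^14 m² = 6.897×10^14 m³ = 6.897×10^5 km³.
Ice volume = water volume × ρ_w/ρ_ice = 6.897×10^5 × 1024/919 = 7.69×10^5 km³.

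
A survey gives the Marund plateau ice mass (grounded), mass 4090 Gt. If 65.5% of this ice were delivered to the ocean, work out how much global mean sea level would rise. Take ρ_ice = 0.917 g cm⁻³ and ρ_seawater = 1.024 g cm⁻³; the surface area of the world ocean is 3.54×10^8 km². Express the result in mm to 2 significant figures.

≈ 7.4 mm

Marund: 0.655 × 4090 Gt = 2.679×10^15 kg; dividing by ρ_w = 1.024 g cm⁻³ = 1024 kg m⁻³ gives 2.616×10^12 m³ of water.
Spread over 3.54×10^14 m² of ocean, Δh = 2.616×10^12 / 3.54×10^14 = 7.39×10^-3 m = 7.4 mm.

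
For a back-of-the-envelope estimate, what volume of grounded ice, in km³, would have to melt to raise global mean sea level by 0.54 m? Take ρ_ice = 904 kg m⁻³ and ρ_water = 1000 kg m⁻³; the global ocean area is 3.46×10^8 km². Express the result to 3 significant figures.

≈ 2.07×10^5 km³

Required water volume = Δh × A = 0.54 m × 3.46×10^14 m² = 1.868×10^14 m³ = 1.868×10^5 km³.
Ice volume = water volume × ρ_w/ρ_ice = 1.868×10^5 × 1000/904 = 2.07×10^5 km³.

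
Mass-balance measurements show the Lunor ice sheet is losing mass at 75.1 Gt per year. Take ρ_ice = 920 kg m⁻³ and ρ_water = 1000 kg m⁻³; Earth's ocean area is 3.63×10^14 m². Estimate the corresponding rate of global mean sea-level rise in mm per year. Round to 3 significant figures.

ρ_w = 1000 kg m⁻³. Annual water volume added = 75.1 Gt / ρ_w = 7.510×10^13 kg / 1000 kg m⁻³ = 7.510×10^10 m³.
Δh per year = 7.510×10^10 / 3.63×10^14 = 2.07×10^-4 m = 0.207 mm.

≈ 0.207 mm/yr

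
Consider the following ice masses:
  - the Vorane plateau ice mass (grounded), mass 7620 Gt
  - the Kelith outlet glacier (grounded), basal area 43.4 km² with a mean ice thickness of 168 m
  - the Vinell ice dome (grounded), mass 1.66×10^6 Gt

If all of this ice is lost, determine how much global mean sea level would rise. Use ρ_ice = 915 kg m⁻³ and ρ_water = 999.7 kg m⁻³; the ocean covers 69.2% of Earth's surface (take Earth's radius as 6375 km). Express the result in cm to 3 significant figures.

≈ 472 cm

Vorane: 7620 Gt = 7.620×10^15 kg; dividing by ρ_w = 999.7 kg m⁻³ gives 7.622×10^12 m³ of water.
Kelith: ice volume = 43.4 km² × 168 m = 7.291 km³; 7.291 × (915/999.7) = 6.673 km³ of water.
Vinell: 1.66×10^6 Gt = 1.660×10^18 kg; dividing by ρ_w = 999.7 kg m⁻³ gives 1.660×10^15 m³ of water.
Total added water ≈ 1.668×10^15 m³ over 3.53×10^14 m² → Δh = 4.72 m = 472 cm.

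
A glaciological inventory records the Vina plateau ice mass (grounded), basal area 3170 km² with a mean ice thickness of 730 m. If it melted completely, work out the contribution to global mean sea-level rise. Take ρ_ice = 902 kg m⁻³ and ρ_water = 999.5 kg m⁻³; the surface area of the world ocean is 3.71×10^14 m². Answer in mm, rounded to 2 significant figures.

≈ 5.6 mm

Vina: ice volume = 3170 km² × 730 m = 2314 km³; 2314 × (902/999.5) = 2088 km³ of water.
Spread over 3.71×10^14 m² of ocean, Δh = 2.088×10^12 / 3.71×10^14 = 5.63×10^-3 m = 5.6 mm.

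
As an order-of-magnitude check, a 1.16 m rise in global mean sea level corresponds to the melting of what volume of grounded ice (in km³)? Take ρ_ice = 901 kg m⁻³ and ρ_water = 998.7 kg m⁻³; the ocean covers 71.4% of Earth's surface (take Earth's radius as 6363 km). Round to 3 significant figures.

Required water volume = Δh × A = 1.16 m × 3.63×10^14 m² = 4.214×10^14 m³ = 4.214×10^5 km³.
Ice volume = water volume × ρ_w/ρ_ice = 4.214×10^5 × 998.7/901 = 4.67×10^5 km³.

≈ 4.67×10^5 km³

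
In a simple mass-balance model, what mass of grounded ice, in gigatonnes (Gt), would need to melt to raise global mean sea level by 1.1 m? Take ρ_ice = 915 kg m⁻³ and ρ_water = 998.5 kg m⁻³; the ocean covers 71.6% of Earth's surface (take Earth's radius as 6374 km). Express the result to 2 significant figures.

Required water volume = Δh × A = 1.1 m × 3.66×10^14 m² = 4.021×10^14 m³.
ρ_w = 998.5 kg m⁻³, so the mass of water = 4.021×10^14 m³ × 998.5 kg m⁻³ = 4.015×10^17 kg = 4.0×10^5 Gt (and the same mass of ice, by conservation).

≈ 4.0×10^5 Gt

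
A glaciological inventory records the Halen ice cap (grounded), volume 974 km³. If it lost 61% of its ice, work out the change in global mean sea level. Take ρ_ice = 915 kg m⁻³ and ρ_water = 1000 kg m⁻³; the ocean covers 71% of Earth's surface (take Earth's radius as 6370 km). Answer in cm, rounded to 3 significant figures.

Halen: 0.61 × 974 km³ × (915/1000) = 543.6 km³ of water.
Spread over 3.62×10^14 m² of ocean, Δh = 5.436×10^11 / 3.62×10^14 = 1.50×10^-3 m = 0.150 cm.

≈ 0.150 cm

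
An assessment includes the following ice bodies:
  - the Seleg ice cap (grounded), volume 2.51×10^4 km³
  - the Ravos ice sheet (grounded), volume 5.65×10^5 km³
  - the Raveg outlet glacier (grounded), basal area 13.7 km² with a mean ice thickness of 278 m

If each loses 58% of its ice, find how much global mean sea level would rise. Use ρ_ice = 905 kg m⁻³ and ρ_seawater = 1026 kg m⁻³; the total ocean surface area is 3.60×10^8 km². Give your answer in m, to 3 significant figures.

≈ 0.839 m

Seleg: 0.58 × 2.51×10^4 km³ × (905/1026) = 1.284×10^4 km³ of water.
Ravos: 0.58 × 5.65×10^5 km³ × (905/1026) = 2.891×10^5 km³ of water.
Raveg: ice volume = 13.7 km² × 278 m = 3.809 km³; 0.58 × 3.809 × (905/1026) = 1.948 km³ of water.
Total added water ≈ 3.019×10^14 m³ over 3.60×10^14 m² → Δh = 0.839 m.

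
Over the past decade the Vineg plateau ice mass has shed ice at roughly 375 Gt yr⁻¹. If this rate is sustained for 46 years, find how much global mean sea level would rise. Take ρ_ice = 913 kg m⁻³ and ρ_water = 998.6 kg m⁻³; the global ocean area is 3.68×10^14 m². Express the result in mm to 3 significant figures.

Total mass lost = 375 Gt/yr × 46 yr = 1.725×10^4 Gt = 1.725×10^16 kg.
ρ_w = 998.6 kg m⁻³, so water volume = 1.725×10^16 / 998.6 = 1.727×10^13 m³.
Δh = 1.727×10^13 / 3.68×10^14 = 0.0469 m = 46.9 mm.

≈ 46.9 mm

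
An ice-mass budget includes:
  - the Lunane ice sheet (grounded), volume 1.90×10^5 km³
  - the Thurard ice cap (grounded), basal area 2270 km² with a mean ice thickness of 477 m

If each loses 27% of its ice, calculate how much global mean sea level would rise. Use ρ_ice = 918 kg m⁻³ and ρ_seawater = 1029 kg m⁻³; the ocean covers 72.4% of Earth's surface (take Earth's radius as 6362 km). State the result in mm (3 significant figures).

≈ 125 mm

Lunane: 0.27 × 1.90×10^5 km³ × (918/1029) = 4.577×10^4 km³ of water.
Thurard: ice volume = 2270 km² × 477 m = 1083 km³; 0.27 × 1083 × (918/1029) = 260.8 km³ of water.
Total added water ≈ 4.603×10^13 m³ over 3.68×10^14 m² → Δh = 0.125 m = 125 mm.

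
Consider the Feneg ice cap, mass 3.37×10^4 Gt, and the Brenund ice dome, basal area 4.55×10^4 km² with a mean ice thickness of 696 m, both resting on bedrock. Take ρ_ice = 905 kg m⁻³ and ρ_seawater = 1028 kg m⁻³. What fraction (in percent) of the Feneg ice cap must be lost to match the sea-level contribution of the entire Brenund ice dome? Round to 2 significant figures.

Equal sea-level rise means equal mass of meltwater, i.e. equal mass of ice lost.
Ice mass of Brenund: 2.866×10^16 kg; ice mass of Feneg: 3.370×10^16 kg.
Fraction required = 2.866×10^16 / 3.370×10^16 = 0.850 → 85 %.

≈ 85 %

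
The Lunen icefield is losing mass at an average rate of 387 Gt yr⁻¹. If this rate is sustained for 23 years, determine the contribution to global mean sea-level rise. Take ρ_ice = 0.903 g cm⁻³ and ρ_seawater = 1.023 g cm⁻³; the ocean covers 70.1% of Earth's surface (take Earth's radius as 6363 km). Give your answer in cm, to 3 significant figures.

Total mass lost = 387 Gt/yr × 23 yr = 8901 Gt = 8.901×10^15 kg.
ρ_w = 1.023 g cm⁻³ = 1023 kg m⁻³, so water volume = 8.901×10^15 / 1023 = 8.701×10^12 m³.
Δh = 8.701×10^12 / 3.57×10^14 = 0.0244 m = 2.44 cm.

≈ 2.44 cm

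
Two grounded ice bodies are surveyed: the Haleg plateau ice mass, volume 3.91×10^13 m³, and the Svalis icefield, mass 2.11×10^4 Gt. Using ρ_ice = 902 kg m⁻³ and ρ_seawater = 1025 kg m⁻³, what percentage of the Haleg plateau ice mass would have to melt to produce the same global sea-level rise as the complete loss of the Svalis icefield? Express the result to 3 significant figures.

Equal sea-level rise means equal mass of meltwater, i.e. equal mass of ice lost.
Ice mass of Svalis: 2.110×10^16 kg; ice mass of Haleg: 3.527×10^16 kg.
Fraction required = 2.110×10^16 / 3.527×10^16 = 0.598 → 59.8 %.

≈ 59.8 %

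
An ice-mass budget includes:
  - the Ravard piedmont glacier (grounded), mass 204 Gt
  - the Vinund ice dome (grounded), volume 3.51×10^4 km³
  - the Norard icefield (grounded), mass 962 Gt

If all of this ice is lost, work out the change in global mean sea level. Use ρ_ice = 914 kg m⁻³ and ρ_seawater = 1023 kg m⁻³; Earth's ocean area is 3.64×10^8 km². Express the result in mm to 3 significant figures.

Ravard: 204 Gt = 2.040×10^14 kg; dividing by ρ_w = 1023 kg m⁻³ gives 1.994×10^11 m³ of water.
Vinund: 3.51×10^4 km³ × (914/1023) = 3.136×10^4 km³ of water.
Norard: 962 Gt = 9.620×10^14 kg; dividing by ρ_w = 1023 kg m⁻³ gives 9.404×10^11 m³ of water.
Total added water ≈ 3.250×10^13 m³ over 3.64×10^14 m² → Δh = 0.0893 m = 89.3 mm.

≈ 89.3 mm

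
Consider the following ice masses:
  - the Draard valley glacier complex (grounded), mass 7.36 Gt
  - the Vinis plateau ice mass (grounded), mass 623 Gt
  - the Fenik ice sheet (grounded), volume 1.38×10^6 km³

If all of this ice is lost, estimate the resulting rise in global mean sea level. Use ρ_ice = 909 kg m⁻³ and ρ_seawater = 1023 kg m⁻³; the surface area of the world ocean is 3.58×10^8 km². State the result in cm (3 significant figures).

Draard: 7.36 Gt = 7.360×10^12 kg; dividing by ρ_w = 1023 kg m⁻³ gives 7.195×10^9 m³ of water.
Vinis: 623 Gt = 6.230×10^14 kg; dividing by ρ_w = 1023 kg m⁻³ gives 6.090×10^11 m³ of water.
Fenik: 1.38×10^6 km³ × (909/1023) = 1.226×10^6 km³ of water.
Total added water ≈ 1.227×10^15 m³ over 3.58×10^14 m² → Δh = 3.43 m = 343 cm.

≈ 343 cm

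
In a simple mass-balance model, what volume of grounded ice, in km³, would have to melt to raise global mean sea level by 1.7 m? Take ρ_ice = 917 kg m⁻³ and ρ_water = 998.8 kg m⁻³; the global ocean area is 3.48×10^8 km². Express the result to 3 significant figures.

≈ 6.44×10^5 km³

Required water volume = Δh × A = 1.7 m × 3.48×10^14 m² = 5.916×10^14 m³ = 5.916×10^5 km³.
Ice volume = water volume × ρ_w/ρ_ice = 5.916×10^5 × 998.8/917 = 6.44×10^5 km³.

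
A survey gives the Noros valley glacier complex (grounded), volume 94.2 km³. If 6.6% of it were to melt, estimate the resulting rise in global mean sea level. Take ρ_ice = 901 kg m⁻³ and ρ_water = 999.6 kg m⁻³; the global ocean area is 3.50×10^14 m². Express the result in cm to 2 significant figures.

≈ 1.6×10^-3 cm

Noros: 0.066 × 94.2 km³ × (901/999.6) = 5.604 km³ of water.
Spread over 3.50×10^14 m² of ocean, Δh = 5.604×10^9 / 3.50×10^14 = 1.60×10^-5 m = 1.6×10^-3 cm.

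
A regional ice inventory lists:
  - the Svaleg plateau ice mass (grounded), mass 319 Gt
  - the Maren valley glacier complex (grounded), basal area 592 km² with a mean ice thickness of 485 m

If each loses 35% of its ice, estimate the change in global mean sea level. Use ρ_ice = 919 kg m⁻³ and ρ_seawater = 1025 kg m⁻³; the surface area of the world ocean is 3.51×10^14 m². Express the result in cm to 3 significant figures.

Svaleg: 0.35 × 319 Gt = 1.116×10^14 kg; dividing by ρ_w = 1025 kg m⁻³ gives 1.089×10^11 m³ of water.
Maren: ice volume = 592 km² × 485 m = 287.1 km³; 0.35 × 287.1 × (919/1025) = 90.10 km³ of water.
Total added water ≈ 1.990×10^11 m³ over 3.51×10^14 m² → Δh = 5.67×10^-4 m = 0.0567 cm.

≈ 0.0567 cm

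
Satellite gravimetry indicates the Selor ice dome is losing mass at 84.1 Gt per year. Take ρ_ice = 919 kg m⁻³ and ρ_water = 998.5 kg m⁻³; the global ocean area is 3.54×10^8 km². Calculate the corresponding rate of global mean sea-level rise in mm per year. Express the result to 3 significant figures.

≈ 0.238 mm/yr

ρ_w = 998.5 kg m⁻³. Annual water volume added = 84.1 Gt / ρ_w = 8.410×10^13 kg / 998.5 kg m⁻³ = 8.423×10^10 m³.
Δh per year = 8.423×10^10 / 3.54×10^14 = 2.38×10^-4 m = 0.238 mm.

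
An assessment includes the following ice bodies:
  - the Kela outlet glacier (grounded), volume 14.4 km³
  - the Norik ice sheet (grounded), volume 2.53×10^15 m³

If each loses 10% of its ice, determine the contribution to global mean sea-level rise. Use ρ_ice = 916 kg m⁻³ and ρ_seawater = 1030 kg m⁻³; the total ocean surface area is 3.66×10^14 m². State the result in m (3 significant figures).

Kela: 0.1 × 14.4 km³ × (916/1030) = 1.281 km³ of water.
Norik: 0.1 × 2.53×10^15 m³ × (916/1030) = 2.250×10^14 m³ of water.
Total added water ≈ 2.250×10^14 m³ over 3.66×10^14 m² → Δh = 0.615 m.

≈ 0.615 m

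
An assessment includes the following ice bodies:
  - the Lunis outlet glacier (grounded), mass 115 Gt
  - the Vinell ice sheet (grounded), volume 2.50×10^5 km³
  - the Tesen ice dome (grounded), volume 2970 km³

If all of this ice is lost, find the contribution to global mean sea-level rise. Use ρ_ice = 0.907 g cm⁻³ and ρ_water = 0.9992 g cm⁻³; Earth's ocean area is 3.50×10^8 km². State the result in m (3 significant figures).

Lunis: 115 Gt = 1.150×10^14 kg; dividing by ρ_w = 0.9992 g cm⁻³ = 999.2 kg m⁻³ gives 1.151×10^11 m³ of water.
Vinell: 2.50×10^5 km³ × (907/999.2) = 2.269×10^5 km³ of water.
Tesen: 2970 km³ × (907/999.2) = 2696 km³ of water.
Total added water ≈ 2.297×10^14 m³ over 3.50×10^14 m² → Δh = 0.656 m.

≈ 0.656 m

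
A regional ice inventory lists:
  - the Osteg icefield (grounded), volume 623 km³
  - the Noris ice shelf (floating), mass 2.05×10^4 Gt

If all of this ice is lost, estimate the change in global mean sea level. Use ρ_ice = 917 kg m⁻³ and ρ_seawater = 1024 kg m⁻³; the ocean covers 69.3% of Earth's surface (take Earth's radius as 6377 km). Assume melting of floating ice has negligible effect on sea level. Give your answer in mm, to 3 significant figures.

Osteg: 623 km³ × (917/1024) = 557.9 km³ of water.
The Noris ice shelf is floating and already displaces its own weight of water, so its melt adds essentially nothing to sea level.
Total added water ≈ 5.579×10^11 m³ over 3.54×10^14 m² → Δh = 1.58×10^-3 m = 1.58 mm.

≈ 1.58 mm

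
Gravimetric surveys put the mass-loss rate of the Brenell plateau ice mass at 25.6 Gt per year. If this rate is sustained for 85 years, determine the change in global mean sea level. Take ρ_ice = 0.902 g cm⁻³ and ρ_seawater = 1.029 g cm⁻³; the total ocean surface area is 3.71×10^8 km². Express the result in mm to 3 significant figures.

Total mass lost = 25.6 Gt/yr × 85 yr = 2176 Gt = 2.176×10^15 kg.
ρ_w = 1.029 g cm⁻³ = 1029 kg m⁻³, so water volume = 2.176×10^15 / 1029 = 2.115×10^12 m³.
Δh = 2.115×10^12 / 3.71×10^14 = 5.70×10^-3 m = 5.70 mm.

≈ 5.70 mm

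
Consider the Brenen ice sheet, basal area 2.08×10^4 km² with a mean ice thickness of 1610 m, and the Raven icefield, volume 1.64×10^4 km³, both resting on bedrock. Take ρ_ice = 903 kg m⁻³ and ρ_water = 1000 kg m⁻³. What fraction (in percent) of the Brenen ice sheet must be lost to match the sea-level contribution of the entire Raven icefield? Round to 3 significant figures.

Equal sea-level rise means equal mass of meltwater, i.e. equal mass of ice lost.
Ice mass of Raven: 1.481×10^16 kg; ice mass of Brenen: 3.024×10^16 kg.
Fraction required = 1.481×10^16 / 3.024×10^16 = 0.490 → 49.0 %.

≈ 49.0 %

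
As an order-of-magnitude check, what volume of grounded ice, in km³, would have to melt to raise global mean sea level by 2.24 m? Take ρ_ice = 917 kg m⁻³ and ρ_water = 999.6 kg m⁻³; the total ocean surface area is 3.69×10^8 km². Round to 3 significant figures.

Required water volume = Δh × A = 2.24 m × 3.69×10^14 m² = 8.266×10^14 m³ = 8.266×10^5 km³.
Ice volume = water volume × ρ_w/ρ_ice = 8.266×10^5 × 999.6/917 = 9.01×10^5 km³.

≈ 9.01×10^5 km³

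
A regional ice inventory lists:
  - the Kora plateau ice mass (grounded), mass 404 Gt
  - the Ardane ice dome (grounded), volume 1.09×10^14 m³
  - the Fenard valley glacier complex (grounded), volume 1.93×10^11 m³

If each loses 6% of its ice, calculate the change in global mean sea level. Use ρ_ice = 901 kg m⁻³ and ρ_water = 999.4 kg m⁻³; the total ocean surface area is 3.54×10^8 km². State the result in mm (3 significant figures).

Kora: 0.06 × 404 Gt = 2.424×10^13 kg; dividing by ρ_w = 999.4 kg m⁻³ gives 2.425×10^10 m³ of water.
Ardane: 0.06 × 1.09×10^14 m³ × (901/999.4) = 5.896×10^12 m³ of water.
Fenard: 0.06 × 1.93×10^11 m³ × (901/999.4) = 1.044×10^10 m³ of water.
Total added water ≈ 5.931×10^12 m³ over 3.54×10^14 m² → Δh = 0.0168 m = 16.8 mm.

≈ 16.8 mm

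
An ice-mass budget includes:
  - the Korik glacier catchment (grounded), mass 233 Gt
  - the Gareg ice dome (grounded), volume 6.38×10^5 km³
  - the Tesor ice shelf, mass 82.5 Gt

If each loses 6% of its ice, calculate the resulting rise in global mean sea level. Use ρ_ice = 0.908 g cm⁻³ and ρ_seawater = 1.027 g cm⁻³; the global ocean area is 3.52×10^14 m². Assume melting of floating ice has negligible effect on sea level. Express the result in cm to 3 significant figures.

Korik: 0.06 × 233 Gt = 1.398×10^13 kg; dividing by ρ_w = 1.027 g cm⁻³ = 1027 kg m⁻³ gives 1.361×10^10 m³ of water.
Gareg: 0.06 × 6.38×10^5 km³ × (908/1027) = 3.384×10^4 km³ of water.
The Tesor ice shelf is floating and already displaces its own weight of water, so its melt adds essentially nothing to sea level.
Total added water ≈ 3.386×10^13 m³ over 3.52×10^14 m² → Δh = 0.0962 m = 9.62 cm.

≈ 9.62 cm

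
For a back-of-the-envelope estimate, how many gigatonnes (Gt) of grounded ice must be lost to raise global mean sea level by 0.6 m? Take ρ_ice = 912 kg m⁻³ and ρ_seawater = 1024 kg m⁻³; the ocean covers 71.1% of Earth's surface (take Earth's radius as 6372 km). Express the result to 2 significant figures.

≈ 2.2×10^5 Gt

Required water volume = Δh × A = 0.6 m × 3.63×10^14 m² = 2.177×10^14 m³.
ρ_w = 1024 kg m⁻³, so the mass of water = 2.177×10^14 m³ × 1024 kg m⁻³ = 2.229×10^17 kg = 2.2×10^5 Gt (and the same mass of ice, by conservation).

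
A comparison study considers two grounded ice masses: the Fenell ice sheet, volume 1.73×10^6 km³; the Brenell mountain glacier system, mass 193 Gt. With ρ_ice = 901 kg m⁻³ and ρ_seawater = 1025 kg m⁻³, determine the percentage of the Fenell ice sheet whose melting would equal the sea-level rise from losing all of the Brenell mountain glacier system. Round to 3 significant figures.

Equal sea-level rise means equal mass of meltwater, i.e. equal mass of ice lost.
Ice mass of Brenell: 1.930×10^14 kg; ice mass of Fenell: 1.559×10^18 kg.
Fraction required = 1.930×10^14 / 1.559×10^18 = 1.24×10^-4 → 0.0124 %.

≈ 0.0124 %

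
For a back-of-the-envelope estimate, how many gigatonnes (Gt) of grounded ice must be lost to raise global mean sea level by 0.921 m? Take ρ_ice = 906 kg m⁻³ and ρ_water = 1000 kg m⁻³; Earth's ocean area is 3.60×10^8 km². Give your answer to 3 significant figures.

Required water volume = Δh × A = 0.921 m × 3.60×10^14 m² = 3.316×10^14 m³.
ρ_w = 1000 kg m⁻³, so the mass of water = 3.316×10^14 m³ × 1000 kg m⁻³ = 3.316×10^17 kg = 3.32×10^5 Gt (and the same mass of ice, by conservation).

≈ 3.32×10^5 Gt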